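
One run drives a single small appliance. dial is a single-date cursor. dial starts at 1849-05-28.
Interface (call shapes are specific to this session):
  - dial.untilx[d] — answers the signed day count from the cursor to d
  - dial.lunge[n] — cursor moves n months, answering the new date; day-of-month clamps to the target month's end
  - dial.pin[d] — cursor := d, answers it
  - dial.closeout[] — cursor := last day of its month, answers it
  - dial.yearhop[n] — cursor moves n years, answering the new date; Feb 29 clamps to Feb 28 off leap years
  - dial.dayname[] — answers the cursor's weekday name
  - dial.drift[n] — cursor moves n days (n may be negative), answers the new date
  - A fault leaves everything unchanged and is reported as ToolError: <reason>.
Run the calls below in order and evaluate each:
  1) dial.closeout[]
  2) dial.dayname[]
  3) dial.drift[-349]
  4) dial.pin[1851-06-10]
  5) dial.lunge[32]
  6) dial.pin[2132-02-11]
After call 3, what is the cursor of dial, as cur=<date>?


I run dial.closeout(), and observe 1849-05-31.
I try dial.dayname(), yielding Thursday.
Invoking dial.drift passing n=-349, → 1848-06-16.
Now I run dial.pin passing d=1851-06-10, yielding 1851-06-10.
Now I run dial.lunge passing n=32, and see 1854-02-10.
I call dial.pin passing d=2132-02-11, — result: 2132-02-11.

Answer: cur=1848-06-16


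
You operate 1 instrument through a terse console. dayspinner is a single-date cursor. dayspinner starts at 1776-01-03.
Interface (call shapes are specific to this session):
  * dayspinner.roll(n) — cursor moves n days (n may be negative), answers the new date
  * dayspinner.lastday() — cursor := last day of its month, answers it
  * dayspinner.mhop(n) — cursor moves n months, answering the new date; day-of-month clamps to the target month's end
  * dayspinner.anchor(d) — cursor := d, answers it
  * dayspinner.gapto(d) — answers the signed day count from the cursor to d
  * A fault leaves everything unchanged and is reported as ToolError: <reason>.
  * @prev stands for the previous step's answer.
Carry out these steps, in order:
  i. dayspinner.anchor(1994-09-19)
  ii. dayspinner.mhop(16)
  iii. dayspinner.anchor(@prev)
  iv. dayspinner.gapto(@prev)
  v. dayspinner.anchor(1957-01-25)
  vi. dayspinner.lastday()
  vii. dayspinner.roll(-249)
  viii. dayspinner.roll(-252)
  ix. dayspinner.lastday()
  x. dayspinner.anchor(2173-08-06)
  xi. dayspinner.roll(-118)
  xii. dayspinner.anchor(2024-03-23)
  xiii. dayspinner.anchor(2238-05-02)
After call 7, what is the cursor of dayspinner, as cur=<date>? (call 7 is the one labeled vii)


Answer: cur=1956-05-27

Derivation:
>> dayspinner.anchor(d: 1994-09-19)
<< 1994-09-19
>> dayspinner.mhop(n: 16)
<< 1996-01-19
>> dayspinner.anchor(d: @prev)
<< 1996-01-19
>> dayspinner.gapto(d: @prev)
<< 0
>> dayspinner.anchor(d: 1957-01-25)
<< 1957-01-25
>> dayspinner.lastday()
<< 1957-01-31
>> dayspinner.roll(n: -249)
<< 1956-05-27
>> dayspinner.roll(n: -252)
<< 1955-09-18
>> dayspinner.lastday()
<< 1955-09-30
>> dayspinner.anchor(d: 2173-08-06)
<< 2173-08-06
>> dayspinner.roll(n: -118)
<< 2173-04-10
>> dayspinner.anchor(d: 2024-03-23)
<< 2024-03-23
>> dayspinner.anchor(d: 2238-05-02)
<< 2238-05-02


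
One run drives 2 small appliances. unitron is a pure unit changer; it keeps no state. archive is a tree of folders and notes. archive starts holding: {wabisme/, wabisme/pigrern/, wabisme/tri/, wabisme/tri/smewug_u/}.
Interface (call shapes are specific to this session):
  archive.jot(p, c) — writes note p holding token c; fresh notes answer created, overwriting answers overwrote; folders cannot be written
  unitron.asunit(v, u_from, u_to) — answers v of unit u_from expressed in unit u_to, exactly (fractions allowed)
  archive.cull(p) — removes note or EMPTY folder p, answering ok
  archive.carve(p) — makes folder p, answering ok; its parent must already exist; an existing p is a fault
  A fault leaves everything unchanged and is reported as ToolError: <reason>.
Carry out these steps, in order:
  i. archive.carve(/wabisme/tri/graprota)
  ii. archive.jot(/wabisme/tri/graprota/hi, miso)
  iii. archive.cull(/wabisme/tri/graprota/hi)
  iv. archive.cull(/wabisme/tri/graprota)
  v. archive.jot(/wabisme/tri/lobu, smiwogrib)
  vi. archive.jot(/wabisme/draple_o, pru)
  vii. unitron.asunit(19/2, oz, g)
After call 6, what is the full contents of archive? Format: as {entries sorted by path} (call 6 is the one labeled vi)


# 1. archive.carve(p→/wabisme/tri/graprota) ~> ok
# 2. archive.jot(p→/wabisme/tri/graprota/hi, c→miso) ~> created
# 3. archive.cull(p→/wabisme/tri/graprota/hi) ~> ok
# 4. archive.cull(p→/wabisme/tri/graprota) ~> ok
# 5. archive.jot(p→/wabisme/tri/lobu, c→smiwogrib) ~> created
# 6. archive.jot(p→/wabisme/draple_o, c→pru) ~> created
# 7. unitron.asunit(v→19/2, u_from→oz, u_to→g) ~> 861825503/3200000

Answer: {wabisme/, wabisme/draple_o=pru, wabisme/pigrern/, wabisme/tri/, wabisme/tri/lobu=smiwogrib, wabisme/tri/smewug_u/}


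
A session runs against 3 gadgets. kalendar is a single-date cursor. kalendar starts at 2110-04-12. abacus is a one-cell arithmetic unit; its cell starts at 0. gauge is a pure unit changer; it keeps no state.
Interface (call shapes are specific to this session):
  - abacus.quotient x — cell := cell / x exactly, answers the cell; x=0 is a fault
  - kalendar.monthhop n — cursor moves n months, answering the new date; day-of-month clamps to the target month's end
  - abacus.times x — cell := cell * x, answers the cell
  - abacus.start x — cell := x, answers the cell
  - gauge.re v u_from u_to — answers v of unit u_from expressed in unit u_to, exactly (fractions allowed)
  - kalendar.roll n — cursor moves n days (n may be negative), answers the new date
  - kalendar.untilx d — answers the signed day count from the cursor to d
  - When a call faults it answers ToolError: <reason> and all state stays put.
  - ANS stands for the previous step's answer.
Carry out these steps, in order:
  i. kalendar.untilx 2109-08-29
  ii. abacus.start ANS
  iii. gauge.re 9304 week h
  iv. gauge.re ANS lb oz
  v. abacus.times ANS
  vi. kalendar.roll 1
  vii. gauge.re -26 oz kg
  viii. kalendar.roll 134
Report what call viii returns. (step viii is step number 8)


Invoking kalendar.untilx with 2109-08-29, and observe -226.
I run abacus.start with ANS, giving -226.
I invoke gauge.re with 9304, week, h, and observe 1563072.
I invoke gauge.re with ANS, lb, oz, yielding 25009152.
Next I call abacus.times with ANS: -5652068352.
Then kalendar.roll with 1, which returns 2110-04-13.
Then gauge.re with -26, oz, kg, — result: -589670081/800000000.
Then kalendar.roll with 134: 2110-08-25.

Answer: 2110-08-25


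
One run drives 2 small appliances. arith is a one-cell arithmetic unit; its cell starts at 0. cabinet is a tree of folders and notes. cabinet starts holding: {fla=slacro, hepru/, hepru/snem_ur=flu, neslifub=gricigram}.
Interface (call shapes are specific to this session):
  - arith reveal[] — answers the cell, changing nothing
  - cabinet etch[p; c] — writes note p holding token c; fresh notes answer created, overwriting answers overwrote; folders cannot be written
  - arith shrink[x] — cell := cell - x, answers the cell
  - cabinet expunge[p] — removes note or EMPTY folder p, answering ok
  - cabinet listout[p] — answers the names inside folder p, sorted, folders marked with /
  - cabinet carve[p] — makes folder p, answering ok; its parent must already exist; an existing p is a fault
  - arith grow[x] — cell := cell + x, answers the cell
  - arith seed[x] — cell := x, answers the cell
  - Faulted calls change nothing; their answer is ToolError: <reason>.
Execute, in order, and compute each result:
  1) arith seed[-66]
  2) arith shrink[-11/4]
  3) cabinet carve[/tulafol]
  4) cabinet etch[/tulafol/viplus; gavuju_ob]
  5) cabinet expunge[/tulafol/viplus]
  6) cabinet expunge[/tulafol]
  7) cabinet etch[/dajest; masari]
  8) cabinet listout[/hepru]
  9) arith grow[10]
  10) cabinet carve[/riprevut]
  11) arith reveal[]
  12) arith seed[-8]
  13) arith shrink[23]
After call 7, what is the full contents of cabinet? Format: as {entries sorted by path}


Act: arith seed[x=-66]
Obs: -66
Act: arith shrink[x=-11/4]
Obs: -253/4
Act: cabinet carve[p=/tulafol]
Obs: ok
Act: cabinet etch[p=/tulafol/viplus; c=gavuju_ob]
Obs: created
Act: cabinet expunge[p=/tulafol/viplus]
Obs: ok
Act: cabinet expunge[p=/tulafol]
Obs: ok
Act: cabinet etch[p=/dajest; c=masari]
Obs: created
Act: cabinet listout[p=/hepru]
Obs: [snem_ur]
Act: arith grow[x=10]
Obs: -213/4
Act: cabinet carve[p=/riprevut]
Obs: ok
Act: arith reveal[]
Obs: -213/4
Act: arith seed[x=-8]
Obs: -8
Act: arith shrink[x=23]
Obs: -31

Answer: {dajest=masari, fla=slacro, hepru/, hepru/snem_ur=flu, neslifub=gricigram}


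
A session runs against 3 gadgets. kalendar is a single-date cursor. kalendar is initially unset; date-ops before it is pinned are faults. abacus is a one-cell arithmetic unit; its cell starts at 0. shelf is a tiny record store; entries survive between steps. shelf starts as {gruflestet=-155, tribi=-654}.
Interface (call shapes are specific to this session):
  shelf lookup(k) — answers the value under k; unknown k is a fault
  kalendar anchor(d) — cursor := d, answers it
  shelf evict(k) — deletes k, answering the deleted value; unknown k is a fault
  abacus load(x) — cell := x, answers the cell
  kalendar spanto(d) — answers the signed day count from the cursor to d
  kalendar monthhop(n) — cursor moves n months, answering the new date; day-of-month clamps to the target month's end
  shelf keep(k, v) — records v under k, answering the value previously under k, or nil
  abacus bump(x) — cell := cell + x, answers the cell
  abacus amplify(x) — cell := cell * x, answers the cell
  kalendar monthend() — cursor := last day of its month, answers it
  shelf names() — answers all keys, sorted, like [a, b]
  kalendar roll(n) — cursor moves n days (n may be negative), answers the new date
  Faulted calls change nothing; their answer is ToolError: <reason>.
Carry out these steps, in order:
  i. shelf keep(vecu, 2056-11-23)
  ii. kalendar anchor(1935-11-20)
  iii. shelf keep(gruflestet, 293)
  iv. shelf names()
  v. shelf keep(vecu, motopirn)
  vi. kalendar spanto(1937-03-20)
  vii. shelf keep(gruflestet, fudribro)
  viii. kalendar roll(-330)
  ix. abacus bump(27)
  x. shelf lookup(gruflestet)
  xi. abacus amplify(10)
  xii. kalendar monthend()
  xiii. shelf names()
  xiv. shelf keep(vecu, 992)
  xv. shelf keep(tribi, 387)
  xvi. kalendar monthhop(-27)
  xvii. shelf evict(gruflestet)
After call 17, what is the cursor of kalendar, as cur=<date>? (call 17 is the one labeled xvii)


>> shelf keep(k→vecu, v→2056-11-23)
<< nil
>> kalendar anchor(d→1935-11-20)
<< 1935-11-20
>> shelf keep(k→gruflestet, v→293)
<< -155
>> shelf names()
<< [gruflestet, tribi, vecu]
>> shelf keep(k→vecu, v→motopirn)
<< 2056-11-23
>> kalendar spanto(d→1937-03-20)
<< 486
>> shelf keep(k→gruflestet, v→fudribro)
<< 293
>> kalendar roll(n→-330)
<< 1934-12-25
>> abacus bump(x→27)
<< 27
>> shelf lookup(k→gruflestet)
<< fudribro
>> abacus amplify(x→10)
<< 270
>> kalendar monthend()
<< 1934-12-31
>> shelf names()
<< [gruflestet, tribi, vecu]
>> shelf keep(k→vecu, v→992)
<< motopirn
>> shelf keep(k→tribi, v→387)
<< -654
>> kalendar monthhop(n→-27)
<< 1932-09-30
>> shelf evict(k→gruflestet)
<< fudribro

Answer: cur=1932-09-30


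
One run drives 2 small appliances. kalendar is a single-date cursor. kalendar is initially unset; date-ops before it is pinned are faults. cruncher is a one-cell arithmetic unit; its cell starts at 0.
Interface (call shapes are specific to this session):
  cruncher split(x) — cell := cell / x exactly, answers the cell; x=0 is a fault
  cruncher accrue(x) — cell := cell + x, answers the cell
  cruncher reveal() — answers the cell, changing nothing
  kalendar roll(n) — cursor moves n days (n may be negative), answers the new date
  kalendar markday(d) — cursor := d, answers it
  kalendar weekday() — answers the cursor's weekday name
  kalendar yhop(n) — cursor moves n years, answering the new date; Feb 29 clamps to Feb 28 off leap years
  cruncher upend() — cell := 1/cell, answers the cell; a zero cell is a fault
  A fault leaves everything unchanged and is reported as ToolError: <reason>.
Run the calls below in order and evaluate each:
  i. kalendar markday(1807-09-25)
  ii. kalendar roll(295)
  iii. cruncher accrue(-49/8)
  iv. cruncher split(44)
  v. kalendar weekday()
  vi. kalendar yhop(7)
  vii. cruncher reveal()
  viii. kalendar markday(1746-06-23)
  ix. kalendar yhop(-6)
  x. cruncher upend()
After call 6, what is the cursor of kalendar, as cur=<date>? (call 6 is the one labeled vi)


Answer: cur=1815-07-16

Derivation:
% kalendar markday d=1807-09-25
= 1807-09-25
% kalendar roll n=295
= 1808-07-16
% cruncher accrue x=-49/8
= -49/8
% cruncher split x=44
= -49/352
% kalendar weekday
= Saturday
% kalendar yhop n=7
= 1815-07-16
% cruncher reveal
= -49/352
% kalendar markday d=1746-06-23
= 1746-06-23
% kalendar yhop n=-6
= 1740-06-23
% cruncher upend
= -352/49


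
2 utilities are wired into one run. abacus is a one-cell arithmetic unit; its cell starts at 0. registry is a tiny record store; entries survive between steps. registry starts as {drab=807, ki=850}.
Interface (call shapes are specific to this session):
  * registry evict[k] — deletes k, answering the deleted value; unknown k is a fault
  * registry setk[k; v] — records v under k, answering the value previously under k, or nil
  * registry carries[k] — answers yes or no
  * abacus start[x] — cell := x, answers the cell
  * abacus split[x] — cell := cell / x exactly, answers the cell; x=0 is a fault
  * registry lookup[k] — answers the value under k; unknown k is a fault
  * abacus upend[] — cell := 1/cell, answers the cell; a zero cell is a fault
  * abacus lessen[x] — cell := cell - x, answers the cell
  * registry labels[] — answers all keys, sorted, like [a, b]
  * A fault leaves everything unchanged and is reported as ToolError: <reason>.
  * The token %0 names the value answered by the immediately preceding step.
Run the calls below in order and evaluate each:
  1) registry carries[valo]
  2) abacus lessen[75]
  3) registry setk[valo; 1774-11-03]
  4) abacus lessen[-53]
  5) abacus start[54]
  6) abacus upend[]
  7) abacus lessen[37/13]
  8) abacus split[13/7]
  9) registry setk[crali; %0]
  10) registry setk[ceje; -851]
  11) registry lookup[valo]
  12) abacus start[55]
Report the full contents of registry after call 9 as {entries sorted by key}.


Answer: {crali=-13895/9126, drab=807, ki=850, valo=1774-11-03}

Derivation:
> registry carries k: valo
:: no
> abacus lessen x: 75
:: -75
> registry setk k: valo v: 1774-11-03
:: nil
> abacus lessen x: -53
:: -22
> abacus start x: 54
:: 54
> abacus upend
:: 1/54
> abacus lessen x: 37/13
:: -1985/702
> abacus split x: 13/7
:: -13895/9126
> registry setk k: crali v: %0
:: nil
> registry setk k: ceje v: -851
:: nil
> registry lookup k: valo
:: 1774-11-03
> abacus start x: 55
:: 55


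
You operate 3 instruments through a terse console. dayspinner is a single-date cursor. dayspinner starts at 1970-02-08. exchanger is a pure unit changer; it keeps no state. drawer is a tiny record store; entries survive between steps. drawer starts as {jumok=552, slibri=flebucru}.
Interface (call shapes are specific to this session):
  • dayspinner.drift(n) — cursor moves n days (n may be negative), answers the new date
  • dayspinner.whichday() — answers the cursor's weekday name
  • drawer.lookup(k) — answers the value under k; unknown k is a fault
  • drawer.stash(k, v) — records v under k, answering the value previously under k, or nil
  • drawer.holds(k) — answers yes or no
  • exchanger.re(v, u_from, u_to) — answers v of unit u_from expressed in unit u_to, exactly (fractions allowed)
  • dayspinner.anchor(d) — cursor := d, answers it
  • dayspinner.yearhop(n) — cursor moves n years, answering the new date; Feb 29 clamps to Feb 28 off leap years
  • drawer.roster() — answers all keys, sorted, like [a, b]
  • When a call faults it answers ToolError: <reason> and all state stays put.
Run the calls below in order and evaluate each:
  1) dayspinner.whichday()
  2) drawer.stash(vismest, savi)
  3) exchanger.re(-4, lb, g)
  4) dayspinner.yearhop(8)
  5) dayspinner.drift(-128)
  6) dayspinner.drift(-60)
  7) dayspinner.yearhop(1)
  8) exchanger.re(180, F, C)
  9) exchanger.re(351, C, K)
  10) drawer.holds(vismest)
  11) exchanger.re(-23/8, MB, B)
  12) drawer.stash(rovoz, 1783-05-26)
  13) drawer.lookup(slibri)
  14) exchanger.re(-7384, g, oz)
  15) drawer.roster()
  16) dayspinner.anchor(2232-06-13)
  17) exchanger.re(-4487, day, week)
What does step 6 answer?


! whichday() -> Sunday
! stash(vismest, savi) -> nil
! re(-4, lb, g) -> -45359237/25000
! yearhop(8) -> 1978-02-08
! drift(-128) -> 1977-10-03
! drift(-60) -> 1977-08-04
! yearhop(1) -> 1978-08-04
! re(180, F, C) -> 740/9
! re(351, C, K) -> 12483/20
! holds(vismest) -> yes
! re(-23/8, MB, B) -> -2875000
! stash(rovoz, 1783-05-26) -> nil
! lookup(slibri) -> flebucru
! re(-7384, g, oz) -> -11814400000/45359237
! roster() -> [jumok, rovoz, slibri, vismest]
! anchor(2232-06-13) -> 2232-06-13
! re(-4487, day, week) -> -641

Answer: 1977-08-04


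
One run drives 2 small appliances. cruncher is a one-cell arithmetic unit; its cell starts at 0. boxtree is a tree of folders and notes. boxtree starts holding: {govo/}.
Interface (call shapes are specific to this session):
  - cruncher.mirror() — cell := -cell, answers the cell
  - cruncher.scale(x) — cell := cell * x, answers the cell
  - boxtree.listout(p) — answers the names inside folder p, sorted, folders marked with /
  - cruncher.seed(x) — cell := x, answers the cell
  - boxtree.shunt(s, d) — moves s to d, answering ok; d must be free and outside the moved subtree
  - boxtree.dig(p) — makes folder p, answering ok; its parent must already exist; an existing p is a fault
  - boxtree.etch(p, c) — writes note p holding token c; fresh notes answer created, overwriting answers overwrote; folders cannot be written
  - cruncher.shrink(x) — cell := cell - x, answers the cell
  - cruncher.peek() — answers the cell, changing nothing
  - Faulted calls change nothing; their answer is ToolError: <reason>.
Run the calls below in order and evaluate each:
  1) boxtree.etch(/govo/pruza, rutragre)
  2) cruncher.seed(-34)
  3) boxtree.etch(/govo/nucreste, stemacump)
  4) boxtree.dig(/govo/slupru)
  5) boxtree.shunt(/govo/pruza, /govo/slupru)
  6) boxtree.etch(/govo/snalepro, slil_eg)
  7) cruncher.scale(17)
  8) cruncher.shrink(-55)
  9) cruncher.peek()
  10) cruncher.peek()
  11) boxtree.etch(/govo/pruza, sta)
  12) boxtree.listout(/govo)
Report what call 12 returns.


·→ boxtree.etch(p: /govo/pruza, c: rutragre)
·← created
·→ cruncher.seed(x: -34)
·← -34
·→ boxtree.etch(p: /govo/nucreste, c: stemacump)
·← created
·→ boxtree.dig(p: /govo/slupru)
·← ok
·→ boxtree.shunt(s: /govo/pruza, d: /govo/slupru)
·← ToolError: exists
·→ boxtree.etch(p: /govo/snalepro, c: slil_eg)
·← created
·→ cruncher.scale(x: 17)
·← -578
·→ cruncher.shrink(x: -55)
·← -523
·→ cruncher.peek()
·← -523
·→ cruncher.peek()
·← -523
·→ boxtree.etch(p: /govo/pruza, c: sta)
·← overwrote
·→ boxtree.listout(p: /govo)
·← [nucreste, pruza, slupru/, snalepro]

Answer: [nucreste, pruza, slupru/, snalepro]


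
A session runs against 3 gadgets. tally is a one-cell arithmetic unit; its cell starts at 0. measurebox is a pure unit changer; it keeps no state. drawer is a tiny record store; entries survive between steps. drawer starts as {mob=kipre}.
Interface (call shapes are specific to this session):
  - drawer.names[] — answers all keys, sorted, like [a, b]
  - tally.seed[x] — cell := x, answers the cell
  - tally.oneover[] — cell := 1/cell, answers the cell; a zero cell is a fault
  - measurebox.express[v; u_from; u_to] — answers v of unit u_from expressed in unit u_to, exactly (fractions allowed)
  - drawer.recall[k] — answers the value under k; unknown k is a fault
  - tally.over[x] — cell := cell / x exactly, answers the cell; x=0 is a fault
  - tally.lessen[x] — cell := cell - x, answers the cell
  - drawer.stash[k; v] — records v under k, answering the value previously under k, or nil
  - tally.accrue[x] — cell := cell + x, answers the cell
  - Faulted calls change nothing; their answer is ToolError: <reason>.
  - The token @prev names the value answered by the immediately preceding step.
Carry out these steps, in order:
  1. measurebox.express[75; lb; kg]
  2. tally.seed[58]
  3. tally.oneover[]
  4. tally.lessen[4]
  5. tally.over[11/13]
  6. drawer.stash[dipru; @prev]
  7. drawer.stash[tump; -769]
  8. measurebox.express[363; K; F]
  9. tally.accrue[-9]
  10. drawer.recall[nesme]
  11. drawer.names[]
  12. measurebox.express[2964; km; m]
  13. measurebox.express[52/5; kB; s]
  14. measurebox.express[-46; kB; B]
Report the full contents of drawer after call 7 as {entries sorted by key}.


Answer: {dipru=-273/58, mob=kipre, tump=-769}

Derivation:
% 1. measurebox.express(v='75', u_from='lb', u_to='kg') -> 136077711/4000000
% 2. tally.seed(x='58') -> 58
% 3. tally.oneover() -> 1/58
% 4. tally.lessen(x='4') -> -231/58
% 5. tally.over(x='11/13') -> -273/58
% 6. drawer.stash(k='dipru', v='@prev') -> nil
% 7. drawer.stash(k='tump', v='-769') -> nil
% 8. measurebox.express(v='363', u_from='K', u_to='F') -> 19373/100
% 9. tally.accrue(x='-9') -> -795/58
% 10. drawer.recall(k='nesme') -> ToolError: no such key nesme
% 11. drawer.names() -> [dipru, mob, tump]
% 12. measurebox.express(v='2964', u_from='km', u_to='m') -> 2964000
% 13. measurebox.express(v='52/5', u_from='kB', u_to='s') -> ToolError: incompatible units
% 14. measurebox.express(v='-46', u_from='kB', u_to='B') -> -46000


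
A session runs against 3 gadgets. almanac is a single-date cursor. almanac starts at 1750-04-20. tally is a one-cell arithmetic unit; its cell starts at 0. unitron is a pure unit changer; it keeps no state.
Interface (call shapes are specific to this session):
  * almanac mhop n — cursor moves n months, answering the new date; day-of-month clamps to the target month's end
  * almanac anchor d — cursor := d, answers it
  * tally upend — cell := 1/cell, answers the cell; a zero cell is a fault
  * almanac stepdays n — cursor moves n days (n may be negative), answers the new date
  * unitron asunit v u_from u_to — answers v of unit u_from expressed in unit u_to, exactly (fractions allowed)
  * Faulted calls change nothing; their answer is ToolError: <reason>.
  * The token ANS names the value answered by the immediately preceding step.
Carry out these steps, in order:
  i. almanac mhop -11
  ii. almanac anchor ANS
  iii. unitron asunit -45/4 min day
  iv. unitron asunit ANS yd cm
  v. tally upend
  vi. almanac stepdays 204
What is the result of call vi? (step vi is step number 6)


% almanac mhop n='-11'
= 1749-05-20
% almanac anchor d='ANS'
= 1749-05-20
% unitron asunit v='-45/4' u_from='min' u_to='day'
= -1/128
% unitron asunit v='ANS' u_from='yd' u_to='cm'
= -1143/1600
% tally upend
= ToolError: reciprocal of zero
% almanac stepdays n='204'
= 1749-12-10

Answer: 1749-12-10


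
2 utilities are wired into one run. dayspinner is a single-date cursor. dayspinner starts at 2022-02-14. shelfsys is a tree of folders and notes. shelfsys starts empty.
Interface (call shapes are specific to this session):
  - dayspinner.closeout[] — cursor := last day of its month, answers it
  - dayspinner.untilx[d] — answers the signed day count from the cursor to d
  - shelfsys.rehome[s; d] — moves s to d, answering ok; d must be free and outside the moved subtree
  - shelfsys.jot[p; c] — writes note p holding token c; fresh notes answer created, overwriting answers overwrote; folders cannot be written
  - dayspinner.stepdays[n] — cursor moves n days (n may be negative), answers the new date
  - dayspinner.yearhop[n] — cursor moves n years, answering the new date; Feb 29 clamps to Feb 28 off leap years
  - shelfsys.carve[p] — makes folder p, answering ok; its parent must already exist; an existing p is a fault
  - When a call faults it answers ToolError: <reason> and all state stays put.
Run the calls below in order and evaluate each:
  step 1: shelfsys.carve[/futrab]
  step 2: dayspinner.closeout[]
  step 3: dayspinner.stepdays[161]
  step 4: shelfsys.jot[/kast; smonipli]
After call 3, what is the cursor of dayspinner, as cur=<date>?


·→ shelfsys.carve(p=/futrab)
·← ok
·→ dayspinner.closeout()
·← 2022-02-28
·→ dayspinner.stepdays(n=161)
·← 2022-08-08
·→ shelfsys.jot(p=/kast, c=smonipli)
·← created

Answer: cur=2022-08-08


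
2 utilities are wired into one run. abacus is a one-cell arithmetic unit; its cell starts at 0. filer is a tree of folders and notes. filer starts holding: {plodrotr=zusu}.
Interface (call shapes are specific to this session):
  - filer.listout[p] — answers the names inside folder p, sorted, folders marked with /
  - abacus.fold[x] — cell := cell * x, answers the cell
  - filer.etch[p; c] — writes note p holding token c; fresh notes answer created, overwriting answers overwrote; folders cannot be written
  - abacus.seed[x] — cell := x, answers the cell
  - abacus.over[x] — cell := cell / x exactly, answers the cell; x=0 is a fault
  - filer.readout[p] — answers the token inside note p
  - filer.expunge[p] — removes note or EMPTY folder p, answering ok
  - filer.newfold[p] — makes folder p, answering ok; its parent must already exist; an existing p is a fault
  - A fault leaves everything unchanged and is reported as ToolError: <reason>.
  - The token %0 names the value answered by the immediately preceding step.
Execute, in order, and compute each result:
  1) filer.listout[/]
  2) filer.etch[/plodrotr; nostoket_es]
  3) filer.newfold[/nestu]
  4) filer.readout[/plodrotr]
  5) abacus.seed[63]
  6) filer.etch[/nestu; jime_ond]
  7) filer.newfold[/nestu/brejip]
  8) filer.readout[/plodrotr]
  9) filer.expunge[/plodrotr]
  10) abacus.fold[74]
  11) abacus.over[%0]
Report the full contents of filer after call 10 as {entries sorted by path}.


Answer: {nestu/, nestu/brejip/}

Derivation:
! 1. filer.listout(p: /) => [plodrotr]
! 2. filer.etch(p: /plodrotr, c: nostoket_es) => overwrote
! 3. filer.newfold(p: /nestu) => ok
! 4. filer.readout(p: /plodrotr) => nostoket_es
! 5. abacus.seed(x: 63) => 63
! 6. filer.etch(p: /nestu, c: jime_ond) => ToolError: is a directory
! 7. filer.newfold(p: /nestu/brejip) => ok
! 8. filer.readout(p: /plodrotr) => nostoket_es
! 9. filer.expunge(p: /plodrotr) => ok
! 10. abacus.fold(x: 74) => 4662
! 11. abacus.over(x: %0) => 1


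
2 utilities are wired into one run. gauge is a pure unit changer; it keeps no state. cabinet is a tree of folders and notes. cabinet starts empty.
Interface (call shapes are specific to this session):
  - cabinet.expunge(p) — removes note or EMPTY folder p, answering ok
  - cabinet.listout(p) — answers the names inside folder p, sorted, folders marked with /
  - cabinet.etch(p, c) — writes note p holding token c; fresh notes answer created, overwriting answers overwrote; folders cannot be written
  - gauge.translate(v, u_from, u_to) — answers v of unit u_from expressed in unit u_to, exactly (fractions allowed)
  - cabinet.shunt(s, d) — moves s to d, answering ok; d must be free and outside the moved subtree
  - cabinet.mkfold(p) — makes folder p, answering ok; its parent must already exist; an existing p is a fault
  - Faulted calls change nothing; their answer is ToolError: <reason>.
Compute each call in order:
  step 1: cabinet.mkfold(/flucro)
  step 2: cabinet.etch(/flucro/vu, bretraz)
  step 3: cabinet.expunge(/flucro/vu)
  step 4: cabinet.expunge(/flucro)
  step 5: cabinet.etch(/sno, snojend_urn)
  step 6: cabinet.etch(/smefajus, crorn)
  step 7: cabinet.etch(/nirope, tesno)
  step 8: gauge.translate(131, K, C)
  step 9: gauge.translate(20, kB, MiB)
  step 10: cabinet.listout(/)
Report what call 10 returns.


> mkfold /flucro
[out] ok
> etch /flucro/vu bretraz
[out] created
> expunge /flucro/vu
[out] ok
> expunge /flucro
[out] ok
> etch /sno snojend_urn
[out] created
> etch /smefajus crorn
[out] created
> etch /nirope tesno
[out] created
> translate 131 K C
[out] -2843/20
> translate 20 kB MiB
[out] 625/32768
> listout /
[out] [nirope, smefajus, sno]

Answer: [nirope, smefajus, sno]


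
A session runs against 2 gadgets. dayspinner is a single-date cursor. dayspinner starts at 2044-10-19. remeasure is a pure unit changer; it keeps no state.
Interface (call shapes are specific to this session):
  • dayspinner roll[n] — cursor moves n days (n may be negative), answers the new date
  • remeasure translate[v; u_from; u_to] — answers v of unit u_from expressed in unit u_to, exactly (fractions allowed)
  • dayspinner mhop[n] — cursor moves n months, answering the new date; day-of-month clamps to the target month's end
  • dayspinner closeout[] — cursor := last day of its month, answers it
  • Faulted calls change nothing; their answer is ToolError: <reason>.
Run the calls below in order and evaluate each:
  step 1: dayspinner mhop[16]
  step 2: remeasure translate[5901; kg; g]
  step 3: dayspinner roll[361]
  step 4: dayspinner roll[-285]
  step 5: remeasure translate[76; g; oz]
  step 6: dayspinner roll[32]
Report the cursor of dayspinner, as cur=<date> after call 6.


Answer: cur=2046-06-07

Derivation:
~$ dayspinner mhop n='16'
= 2046-02-19
~$ remeasure translate v='5901' u_from='kg' u_to='g'
= 5901000
~$ dayspinner roll n='361'
= 2047-02-15
~$ dayspinner roll n='-285'
= 2046-05-06
~$ remeasure translate v='76' u_from='g' u_to='oz'
= 121600000/45359237
~$ dayspinner roll n='32'
= 2046-06-07


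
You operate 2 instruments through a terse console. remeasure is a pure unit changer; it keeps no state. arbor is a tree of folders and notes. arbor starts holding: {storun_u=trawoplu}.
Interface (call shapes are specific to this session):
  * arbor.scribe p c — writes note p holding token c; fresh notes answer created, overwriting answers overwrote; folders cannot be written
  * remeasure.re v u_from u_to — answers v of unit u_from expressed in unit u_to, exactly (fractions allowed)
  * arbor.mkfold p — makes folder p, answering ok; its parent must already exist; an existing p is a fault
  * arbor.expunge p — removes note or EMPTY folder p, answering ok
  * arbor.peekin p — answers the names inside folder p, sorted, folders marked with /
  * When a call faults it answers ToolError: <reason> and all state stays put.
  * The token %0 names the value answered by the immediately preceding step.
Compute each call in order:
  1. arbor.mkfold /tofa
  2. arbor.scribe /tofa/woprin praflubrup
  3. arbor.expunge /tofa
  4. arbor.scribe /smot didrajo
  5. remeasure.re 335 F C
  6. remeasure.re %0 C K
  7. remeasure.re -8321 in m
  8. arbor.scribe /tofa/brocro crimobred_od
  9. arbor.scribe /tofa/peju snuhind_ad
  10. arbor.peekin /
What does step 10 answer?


Answer: [smot, storun_u, tofa/]

Derivation:
CALL arbor.mkfold[p: /tofa]
RET  ok
CALL arbor.scribe[p: /tofa/woprin; c: praflubrup]
RET  created
CALL arbor.expunge[p: /tofa]
RET  ToolError: not empty
CALL arbor.scribe[p: /smot; c: didrajo]
RET  created
CALL remeasure.re[v: 335; u_from: F; u_to: C]
RET  505/3
CALL remeasure.re[v: %0; u_from: C; u_to: K]
RET  26489/60
CALL remeasure.re[v: -8321; u_from: in; u_to: m]
RET  -1056767/5000
CALL arbor.scribe[p: /tofa/brocro; c: crimobred_od]
RET  created
CALL arbor.scribe[p: /tofa/peju; c: snuhind_ad]
RET  created
CALL arbor.peekin[p: /]
RET  [smot, storun_u, tofa/]


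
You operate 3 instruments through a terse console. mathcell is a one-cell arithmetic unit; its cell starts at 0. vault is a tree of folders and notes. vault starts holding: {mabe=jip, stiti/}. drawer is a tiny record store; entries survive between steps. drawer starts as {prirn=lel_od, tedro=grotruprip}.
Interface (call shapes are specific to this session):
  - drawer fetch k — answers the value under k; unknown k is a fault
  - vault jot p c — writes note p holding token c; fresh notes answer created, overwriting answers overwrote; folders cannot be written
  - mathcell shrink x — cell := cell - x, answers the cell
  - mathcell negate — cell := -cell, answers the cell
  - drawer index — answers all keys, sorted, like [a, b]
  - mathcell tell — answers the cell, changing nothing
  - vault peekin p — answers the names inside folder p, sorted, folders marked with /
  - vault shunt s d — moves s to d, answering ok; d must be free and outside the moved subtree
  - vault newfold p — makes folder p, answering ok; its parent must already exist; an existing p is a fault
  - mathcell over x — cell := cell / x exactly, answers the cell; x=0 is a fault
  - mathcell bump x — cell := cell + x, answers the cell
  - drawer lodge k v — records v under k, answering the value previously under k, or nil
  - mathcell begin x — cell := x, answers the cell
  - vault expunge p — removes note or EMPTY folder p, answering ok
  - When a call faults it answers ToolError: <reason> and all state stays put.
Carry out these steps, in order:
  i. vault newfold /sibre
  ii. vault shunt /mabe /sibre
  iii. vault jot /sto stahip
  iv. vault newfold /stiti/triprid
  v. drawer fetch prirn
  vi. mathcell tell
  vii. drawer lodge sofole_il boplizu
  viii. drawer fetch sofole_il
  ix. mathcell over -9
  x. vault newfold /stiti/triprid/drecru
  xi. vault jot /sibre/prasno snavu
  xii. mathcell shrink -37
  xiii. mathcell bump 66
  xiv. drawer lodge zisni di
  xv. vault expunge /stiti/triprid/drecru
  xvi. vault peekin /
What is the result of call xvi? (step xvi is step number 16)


Answer: [mabe, sibre/, stiti/, sto]

Derivation:
[in] vault newfold p='/sibre'
:: ok
[in] vault shunt s='/mabe' d='/sibre'
:: ToolError: exists
[in] vault jot p='/sto' c='stahip'
:: created
[in] vault newfold p='/stiti/triprid'
:: ok
[in] drawer fetch k='prirn'
:: lel_od
[in] mathcell tell
:: 0
[in] drawer lodge k='sofole_il' v='boplizu'
:: nil
[in] drawer fetch k='sofole_il'
:: boplizu
[in] mathcell over x='-9'
:: 0
[in] vault newfold p='/stiti/triprid/drecru'
:: ok
[in] vault jot p='/sibre/prasno' c='snavu'
:: created
[in] mathcell shrink x='-37'
:: 37
[in] mathcell bump x='66'
:: 103
[in] drawer lodge k='zisni' v='di'
:: nil
[in] vault expunge p='/stiti/triprid/drecru'
:: ok
[in] vault peekin p='/'
:: [mabe, sibre/, stiti/, sto]


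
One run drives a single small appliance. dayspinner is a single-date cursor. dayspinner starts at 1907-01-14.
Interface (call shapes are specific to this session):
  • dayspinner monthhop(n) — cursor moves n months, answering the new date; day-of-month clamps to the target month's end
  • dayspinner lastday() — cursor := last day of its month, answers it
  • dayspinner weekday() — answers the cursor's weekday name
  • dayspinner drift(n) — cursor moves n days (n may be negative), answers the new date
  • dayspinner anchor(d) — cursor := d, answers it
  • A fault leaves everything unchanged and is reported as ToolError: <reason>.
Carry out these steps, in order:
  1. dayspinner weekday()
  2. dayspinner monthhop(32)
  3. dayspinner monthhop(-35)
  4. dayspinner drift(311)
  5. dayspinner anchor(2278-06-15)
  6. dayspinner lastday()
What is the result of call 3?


CALL dayspinner weekday[]
RET  Monday
CALL dayspinner monthhop[n='32']
RET  1909-09-14
CALL dayspinner monthhop[n='-35']
RET  1906-10-14
CALL dayspinner drift[n='311']
RET  1907-08-21
CALL dayspinner anchor[d='2278-06-15']
RET  2278-06-15
CALL dayspinner lastday[]
RET  2278-06-30

Answer: 1906-10-14


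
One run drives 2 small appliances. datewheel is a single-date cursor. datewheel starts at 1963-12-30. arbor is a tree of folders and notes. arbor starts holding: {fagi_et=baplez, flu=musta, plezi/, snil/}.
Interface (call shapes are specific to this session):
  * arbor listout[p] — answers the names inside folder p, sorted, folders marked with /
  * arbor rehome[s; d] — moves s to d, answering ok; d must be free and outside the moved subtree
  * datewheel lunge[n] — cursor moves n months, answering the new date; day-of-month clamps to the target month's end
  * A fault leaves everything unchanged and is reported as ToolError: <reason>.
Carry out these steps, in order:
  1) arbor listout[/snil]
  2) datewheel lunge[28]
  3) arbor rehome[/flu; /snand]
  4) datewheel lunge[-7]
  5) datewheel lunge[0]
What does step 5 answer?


==> arbor listout(p=/snil)
<== []
==> datewheel lunge(n=28)
<== 1966-04-30
==> arbor rehome(s=/flu, d=/snand)
<== ok
==> datewheel lunge(n=-7)
<== 1965-09-30
==> datewheel lunge(n=0)
<== 1965-09-30

Answer: 1965-09-30


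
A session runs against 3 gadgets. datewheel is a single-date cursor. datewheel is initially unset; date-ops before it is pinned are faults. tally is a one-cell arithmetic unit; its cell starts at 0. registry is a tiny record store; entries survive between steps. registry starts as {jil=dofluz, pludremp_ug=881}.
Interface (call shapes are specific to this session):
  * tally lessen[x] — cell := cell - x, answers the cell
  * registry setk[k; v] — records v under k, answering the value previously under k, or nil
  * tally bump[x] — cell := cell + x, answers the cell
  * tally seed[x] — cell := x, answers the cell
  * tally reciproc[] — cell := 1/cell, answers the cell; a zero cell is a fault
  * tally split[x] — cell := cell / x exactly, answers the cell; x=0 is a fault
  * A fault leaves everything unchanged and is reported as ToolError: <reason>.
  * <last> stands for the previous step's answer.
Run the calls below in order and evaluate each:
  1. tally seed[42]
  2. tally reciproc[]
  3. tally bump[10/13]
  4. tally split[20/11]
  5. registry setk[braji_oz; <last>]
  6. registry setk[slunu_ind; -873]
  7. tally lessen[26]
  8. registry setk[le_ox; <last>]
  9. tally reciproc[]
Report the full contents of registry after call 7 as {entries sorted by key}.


Answer: {braji_oz=4763/10920, jil=dofluz, pludremp_ug=881, slunu_ind=-873}

Derivation:
I run tally seed using x: 42, and see 42.
I run tally reciproc(), yielding 1/42.
I try tally bump using x: 10/13, and get 433/546.
I run tally split using x: 20/11, — result: 4763/10920.
Then registry setk using k: braji_oz, v: <last>: nil.
I use registry setk using k: slunu_ind, v: -873, and get nil.
Now I run tally lessen using x: 26, giving -279157/10920.
I invoke registry setk using k: le_ox, v: <last>, → nil.
I use tally reciproc(), and see -10920/279157.


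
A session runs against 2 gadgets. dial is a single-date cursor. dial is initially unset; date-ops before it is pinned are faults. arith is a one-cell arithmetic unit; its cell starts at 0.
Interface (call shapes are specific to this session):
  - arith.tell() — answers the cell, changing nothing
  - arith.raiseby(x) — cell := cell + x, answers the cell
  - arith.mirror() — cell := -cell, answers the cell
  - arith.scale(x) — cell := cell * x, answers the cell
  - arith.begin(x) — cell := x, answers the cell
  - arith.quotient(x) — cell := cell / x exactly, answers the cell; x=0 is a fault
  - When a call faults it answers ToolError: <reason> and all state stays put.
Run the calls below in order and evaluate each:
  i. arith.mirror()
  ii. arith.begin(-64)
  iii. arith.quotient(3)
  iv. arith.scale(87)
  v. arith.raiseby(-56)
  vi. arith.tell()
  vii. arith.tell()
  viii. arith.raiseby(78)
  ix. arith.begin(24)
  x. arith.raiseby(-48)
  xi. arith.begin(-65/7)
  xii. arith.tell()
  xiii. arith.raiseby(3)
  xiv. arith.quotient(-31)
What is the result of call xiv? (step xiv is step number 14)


Answer: 44/217

Derivation:
Next I call arith.mirror(), which returns 0.
Now I run arith.begin passing x=-64, and observe -64.
I call arith.quotient passing x=3, yielding -64/3.
Invoking arith.scale passing x=87, and get -1856.
Using arith.raiseby passing x=-56, and see -1912.
Then arith.tell(), and get -1912.
I run arith.tell: -1912.
I call arith.raiseby passing x=78, yielding -1834.
Calling arith.begin passing x=24: 24.
Invoking arith.raiseby passing x=-48, and observe -24.
Then arith.begin passing x=-65/7, and observe -65/7.
Next I call arith.tell(), — result: -65/7.
Next I call arith.raiseby passing x=3: -44/7.
Now I run arith.quotient passing x=-31, → 44/217.
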